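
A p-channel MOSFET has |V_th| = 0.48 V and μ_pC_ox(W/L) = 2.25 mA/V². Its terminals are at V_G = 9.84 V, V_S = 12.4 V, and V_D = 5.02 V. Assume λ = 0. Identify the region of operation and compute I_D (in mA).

V_SG = V_S − V_G = 12.4 − 9.84 = 2.56 V; V_SD = V_S − V_D = 12.4 − 5.02 = 7.38 V.
V_ov = V_SG − |V_th| = 2.56 − 0.48 = 2.08 V.
Since V_SD = 7.38 V ≥ V_ov = 2.08 V, the device is in saturation.
I_D = ½ k_p V_ov² = 0.5 × 2.25 × 2.08² = 4.87 mA.

Saturation; I_D = 4.87 mA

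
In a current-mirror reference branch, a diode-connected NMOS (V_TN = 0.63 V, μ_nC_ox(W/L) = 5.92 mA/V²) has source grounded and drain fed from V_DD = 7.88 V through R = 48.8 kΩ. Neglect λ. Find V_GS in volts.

V_GS = 0.851 V

With gate tied to drain, V_GS = V_DS ≥ V_GS − V_TN, so the device is in saturation.
KCL at the drain: ½ k_n (V_GS − V_TN)² = (V_DD − V_GS)/R.
Let x = V_GS − 0.63. Then 144 x² + x − 7.25 = 0, giving x = 0.221 V (positive root), so V_GS = 0.851 V.
I_D = (V_DD − V_GS)/R = (7.88 − 0.851) / 48.8 = 0.144 mA.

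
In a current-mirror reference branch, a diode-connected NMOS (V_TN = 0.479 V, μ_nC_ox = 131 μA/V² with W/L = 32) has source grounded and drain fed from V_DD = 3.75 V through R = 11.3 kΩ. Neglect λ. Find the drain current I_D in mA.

I_D = 0.258 mA

With gate tied to drain, V_GS = V_DS ≥ V_GS − V_TN, so the device is in saturation.
k_n = μ_nC_ox · (W/L) = 4.192 mA/V².
KCL at the drain: ½ k_n (V_GS − V_TN)² = (V_DD − V_GS)/R.
Let x = V_GS − 0.479. Then 23.7 x² + x − 3.271 = 0, giving x = 0.351 V (positive root), so V_GS = 0.83 V.
I_D = (V_DD − V_GS)/R = (3.75 − 0.83) / 11.3 = 0.258 mA.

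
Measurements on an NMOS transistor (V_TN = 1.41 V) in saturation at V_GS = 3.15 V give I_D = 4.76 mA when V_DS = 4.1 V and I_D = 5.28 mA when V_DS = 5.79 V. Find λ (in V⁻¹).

λ = 0.0880 V⁻¹

With V_GS fixed, I_D ∝ (1 + λ V_DS) in saturation, so I_D2/I_D1 = (1 + λ V_DS2)/(1 + λ V_DS1).
5.28/4.76 = 1.109 = (1 + 5.79 λ)/(1 + 4.1 λ).
Solving: λ (I_D1 V_DS2 − I_D2 V_DS1) = I_D2 − I_D1, so λ = (5.28 − 4.76) / (4.76 × 5.79 − 5.28 × 4.1) = 0.52 / 5.91 = 0.088 V⁻¹.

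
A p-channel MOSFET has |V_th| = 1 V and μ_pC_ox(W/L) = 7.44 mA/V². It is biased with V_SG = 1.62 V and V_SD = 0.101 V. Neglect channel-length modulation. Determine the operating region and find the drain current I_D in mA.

V_ov = V_SG − |V_th| = 1.62 − 1 = 0.62 V.
Since V_SD = 0.101 V < V_ov = 0.62 V, the device is in the triode region.
I_D = k_p [V_ov · V_SD − ½ V_SD²] = 7.44 × [0.62 × 0.101 − 0.5 × 0.101²] = 0.428 mA.

Triode; I_D = 0.428 mA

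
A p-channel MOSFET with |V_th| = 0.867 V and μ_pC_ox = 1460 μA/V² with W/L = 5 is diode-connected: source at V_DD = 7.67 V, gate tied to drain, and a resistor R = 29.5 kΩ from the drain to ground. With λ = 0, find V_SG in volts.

With gate tied to drain, V_SG = V_SD ≥ V_SG − |V_th|, so the device is in saturation.
k_p = μ_pC_ox · (W/L) = 7.3 mA/V².
KCL at the drain: ½ k_p (V_SG − |V_th|)² = (V_DD − V_SG)/R.
Let x = V_SG − 0.867. Then 108 x² + x − 6.803 = 0, giving x = 0.247 V (positive root), so V_SG = 1.11 V.
I_D = (V_DD − V_SG)/R = (7.67 − 1.11) / 29.5 = 0.222 mA.

V_SG = 1.11 V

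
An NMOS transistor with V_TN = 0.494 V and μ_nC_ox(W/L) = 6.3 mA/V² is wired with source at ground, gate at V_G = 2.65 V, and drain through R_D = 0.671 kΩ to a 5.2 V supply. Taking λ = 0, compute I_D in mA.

V_GS = V_G = 2.65 V, so V_ov = 2.65 − 0.494 = 2.16 V.
Assume saturation: I_D = ½ k_n V_ov² = 0.5 × 6.3 × 2.16² = 14.6 mA, giving V_DS = V_DD − I_D R_D = 5.2 − 14.6 × 0.671 = -4.62 V.
But -4.62 V < V_ov = 2.16 V, so the device is actually in triode.
In triode I_D = k_n[V_ov V_DS − ½ V_DS²] and I_D = (V_DD − V_DS)/R_D. Equating: 2.11 V_DS² − 10.11 V_DS + 5.2 = 0, giving V_DS = 0.586 V (the root below V_ov).
I_D = (5.2 − 0.586) / 0.671 = 6.88 mA.

I_D = 6.88 mA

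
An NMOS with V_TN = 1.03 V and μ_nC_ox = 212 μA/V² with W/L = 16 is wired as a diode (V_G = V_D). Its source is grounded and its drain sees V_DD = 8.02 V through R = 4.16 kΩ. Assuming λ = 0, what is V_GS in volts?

V_GS = 1.96 V

With gate tied to drain, V_GS = V_DS ≥ V_GS − V_TN, so the device is in saturation.
k_n = μ_nC_ox · (W/L) = 3.392 mA/V².
KCL at the drain: ½ k_n (V_GS − V_TN)² = (V_DD − V_GS)/R.
Let x = V_GS − 1.03. Then 7.06 x² + x − 6.99 = 0, giving x = 0.927 V (positive root), so V_GS = 1.96 V.
I_D = (V_DD − V_GS)/R = (8.02 − 1.96) / 4.16 = 1.46 mA.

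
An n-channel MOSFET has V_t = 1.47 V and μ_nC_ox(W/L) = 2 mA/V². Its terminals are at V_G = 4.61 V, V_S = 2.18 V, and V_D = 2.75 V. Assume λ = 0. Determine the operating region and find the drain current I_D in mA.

Triode; I_D = 0.770 mA

V_GS = V_G − V_S = 4.61 − 2.18 = 2.43 V; V_DS = V_D − V_S = 2.75 − 2.18 = 0.57 V.
V_ov = V_GS − V_t = 2.43 − 1.47 = 0.96 V.
Since V_DS = 0.57 V < V_ov = 0.96 V, the device is in the triode region.
I_D = k_n [V_ov · V_DS − ½ V_DS²] = 2 × [0.96 × 0.57 − 0.5 × 0.57²] = 0.77 mA.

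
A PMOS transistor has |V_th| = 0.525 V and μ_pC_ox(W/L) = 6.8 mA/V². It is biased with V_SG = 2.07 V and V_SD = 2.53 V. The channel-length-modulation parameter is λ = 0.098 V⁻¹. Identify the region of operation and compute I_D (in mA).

Saturation; I_D = 10.1 mA

V_ov = V_SG − |V_th| = 2.07 − 0.525 = 1.54 V.
Since V_SD = 2.53 V ≥ V_ov = 1.54 V, the device is in saturation.
I_D = ½ k_p V_ov² (1 + λ V_SD) = 0.5 × 6.8 × 1.54² × (1 + 0.098 × 2.53) = 10.1 mA.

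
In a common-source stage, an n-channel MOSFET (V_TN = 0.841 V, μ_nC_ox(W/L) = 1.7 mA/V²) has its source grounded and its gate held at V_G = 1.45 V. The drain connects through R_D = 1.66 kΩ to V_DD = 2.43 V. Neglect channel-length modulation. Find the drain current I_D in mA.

V_GS = V_G = 1.45 V, so V_ov = 1.45 − 0.841 = 0.609 V.
Assume saturation: I_D = ½ k_n V_ov² = 0.5 × 1.7 × 0.609² = 0.315 mA, giving V_DS = V_DD − I_D R_D = 2.43 − 0.315 × 1.66 = 1.91 V.
V_DS = 1.91 V ≥ V_ov = 0.609 V, confirming saturation.

I_D = 0.315 mA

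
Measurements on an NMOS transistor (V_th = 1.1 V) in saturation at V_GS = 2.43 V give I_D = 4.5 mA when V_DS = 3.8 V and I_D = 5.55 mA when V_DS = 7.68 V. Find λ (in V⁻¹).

With V_GS fixed, I_D ∝ (1 + λ V_DS) in saturation, so I_D2/I_D1 = (1 + λ V_DS2)/(1 + λ V_DS1).
5.55/4.5 = 1.233 = (1 + 7.68 λ)/(1 + 3.8 λ).
Solving: λ (I_D1 V_DS2 − I_D2 V_DS1) = I_D2 − I_D1, so λ = (5.55 − 4.5) / (4.5 × 7.68 − 5.55 × 3.8) = 1.05 / 13.5 = 0.078 V⁻¹.

λ = 0.0780 V⁻¹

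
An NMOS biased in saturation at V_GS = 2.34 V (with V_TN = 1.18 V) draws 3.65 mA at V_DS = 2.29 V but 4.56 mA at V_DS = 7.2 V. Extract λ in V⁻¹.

With V_GS fixed, I_D ∝ (1 + λ V_DS) in saturation, so I_D2/I_D1 = (1 + λ V_DS2)/(1 + λ V_DS1).
4.56/3.65 = 1.249 = (1 + 7.2 λ)/(1 + 2.29 λ).
Solving: λ (I_D1 V_DS2 − I_D2 V_DS1) = I_D2 − I_D1, so λ = (4.56 − 3.65) / (3.65 × 7.2 − 4.56 × 2.29) = 0.91 / 15.8 = 0.0575 V⁻¹.

λ = 0.0575 V⁻¹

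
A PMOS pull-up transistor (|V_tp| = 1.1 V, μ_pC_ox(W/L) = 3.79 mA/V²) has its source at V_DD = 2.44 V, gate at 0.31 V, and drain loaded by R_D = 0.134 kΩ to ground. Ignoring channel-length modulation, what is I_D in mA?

V_SG = V_DD − V_G = 2.44 − 0.31 = 2.13 V, so V_ov = 2.13 − 1.1 = 1.03 V.
Assume saturation: I_D = ½ k_p V_ov² = 0.5 × 3.79 × 1.03² = 2.01 mA, giving V_SD = V_DD − I_D R_D = 2.44 − 2.01 × 0.134 = 2.17 V.
V_SD = 2.17 V ≥ V_ov = 1.03 V, confirming saturation.

I_D = 2.01 mA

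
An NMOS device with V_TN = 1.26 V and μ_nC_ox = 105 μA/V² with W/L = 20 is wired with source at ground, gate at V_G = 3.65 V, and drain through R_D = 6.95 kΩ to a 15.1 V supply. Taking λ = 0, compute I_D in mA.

I_D = 2.11 mA

V_GS = V_G = 3.65 V, so V_ov = 3.65 − 1.26 = 2.39 V.
k_n = μ_nC_ox · (W/L) = 2.1 mA/V².
Assume saturation: I_D = ½ k_n V_ov² = 0.5 × 2.1 × 2.39² = 6 mA, giving V_DS = V_DD − I_D R_D = 15.1 − 6 × 6.95 = -26.6 V.
But -26.6 V < V_ov = 2.39 V, so the device is actually in triode.
In triode I_D = k_n[V_ov V_DS − ½ V_DS²] and I_D = (V_DD − V_DS)/R_D. Equating: 7.3 V_DS² − 35.88 V_DS + 15.1 = 0, giving V_DS = 0.465 V (the root below V_ov).
I_D = (15.1 − 0.465) / 6.95 = 2.11 mA.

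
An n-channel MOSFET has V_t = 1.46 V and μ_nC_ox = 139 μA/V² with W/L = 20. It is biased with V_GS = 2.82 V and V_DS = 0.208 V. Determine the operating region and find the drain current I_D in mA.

Triode; I_D = 0.726 mA

k_n = μ_nC_ox · (W/L) = 2.78 mA/V².
V_ov = V_GS − V_t = 2.82 − 1.46 = 1.36 V.
Since V_DS = 0.208 V < V_ov = 1.36 V, the device is in the triode region.
I_D = k_n [V_ov · V_DS − ½ V_DS²] = 2.78 × [1.36 × 0.208 − 0.5 × 0.208²] = 0.726 mA.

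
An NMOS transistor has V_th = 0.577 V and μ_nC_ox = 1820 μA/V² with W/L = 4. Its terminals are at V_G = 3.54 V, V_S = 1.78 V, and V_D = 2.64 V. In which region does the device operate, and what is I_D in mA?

V_GS = V_G − V_S = 3.54 − 1.78 = 1.76 V; V_DS = V_D − V_S = 2.64 − 1.78 = 0.86 V.
k_n = μ_nC_ox · (W/L) = 7.28 mA/V².
V_ov = V_GS − V_th = 1.76 − 0.577 = 1.18 V.
Since V_DS = 0.86 V < V_ov = 1.18 V, the device is in the triode region.
I_D = k_n [V_ov · V_DS − ½ V_DS²] = 7.28 × [1.18 × 0.86 − 0.5 × 0.86²] = 4.71 mA.

Triode; I_D = 4.71 mA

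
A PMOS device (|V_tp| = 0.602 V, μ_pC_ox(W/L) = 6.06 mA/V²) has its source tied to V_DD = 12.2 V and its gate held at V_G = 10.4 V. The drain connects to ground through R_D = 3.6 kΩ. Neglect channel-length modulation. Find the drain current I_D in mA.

I_D = 3.23 mA

V_SG = V_DD − V_G = 12.2 − 10.4 = 1.8 V, so V_ov = 1.8 − 0.602 = 1.2 V.
Assume saturation: I_D = ½ k_p V_ov² = 0.5 × 6.06 × 1.2² = 4.35 mA, giving V_SD = V_DD − I_D R_D = 12.2 − 4.35 × 3.6 = -3.46 V.
But -3.46 V < V_ov = 1.2 V, so the device is actually in triode.
In triode I_D = k_p[V_ov V_SD − ½ V_SD²] and I_D = (V_DD − V_SD)/R_D. Equating: 10.9 V_SD² − 27.14 V_SD + 12.2 = 0, giving V_SD = 0.589 V (the root below V_ov).
I_D = (12.2 − 0.589) / 3.6 = 3.23 mA.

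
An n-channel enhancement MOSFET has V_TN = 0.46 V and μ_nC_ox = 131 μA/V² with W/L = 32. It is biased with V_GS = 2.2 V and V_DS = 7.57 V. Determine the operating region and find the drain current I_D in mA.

Saturation; I_D = 6.35 mA

k_n = μ_nC_ox · (W/L) = 4.192 mA/V².
V_ov = V_GS − V_TN = 2.2 − 0.46 = 1.74 V.
Since V_DS = 7.57 V ≥ V_ov = 1.74 V, the device is in saturation.
I_D = ½ k_n V_ov² = 0.5 × 4.192 × 1.74² = 6.35 mA.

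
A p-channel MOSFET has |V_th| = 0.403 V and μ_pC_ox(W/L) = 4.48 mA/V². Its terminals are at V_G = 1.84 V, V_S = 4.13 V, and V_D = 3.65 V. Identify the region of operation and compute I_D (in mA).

V_SG = V_S − V_G = 4.13 − 1.84 = 2.29 V; V_SD = V_S − V_D = 4.13 − 3.65 = 0.48 V.
V_ov = V_SG − |V_th| = 2.29 − 0.403 = 1.89 V.
Since V_SD = 0.48 V < V_ov = 1.89 V, the device is in the triode region.
I_D = k_p [V_ov · V_SD − ½ V_SD²] = 4.48 × [1.89 × 0.48 − 0.5 × 0.48²] = 3.54 mA.

Triode; I_D = 3.54 mA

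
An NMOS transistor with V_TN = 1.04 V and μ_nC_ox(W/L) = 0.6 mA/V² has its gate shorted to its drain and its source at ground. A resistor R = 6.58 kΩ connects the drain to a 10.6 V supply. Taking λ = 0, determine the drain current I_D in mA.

With gate tied to drain, V_GS = V_DS ≥ V_GS − V_TN, so the device is in saturation.
KCL at the drain: ½ k_n (V_GS − V_TN)² = (V_DD − V_GS)/R.
Let x = V_GS − 1.04. Then 1.97 x² + x − 9.56 = 0, giving x = 1.96 V (positive root), so V_GS = 3 V.
I_D = (V_DD − V_GS)/R = (10.6 − 3) / 6.58 = 1.15 mA.

I_D = 1.15 mA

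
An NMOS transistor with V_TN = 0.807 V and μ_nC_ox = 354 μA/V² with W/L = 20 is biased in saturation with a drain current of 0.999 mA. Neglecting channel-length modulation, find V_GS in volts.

k_n = μ_nC_ox · (W/L) = 7.08 mA/V².
In saturation I_D = ½ k_n (V_GS − V_TN)², so V_GS − V_TN = √(2 I_D / k_n) = √(2 × 0.999 / 7.08) = 0.531 V.
V_GS = 0.807 + 0.531 = 1.34 V.

V_GS = 1.34 V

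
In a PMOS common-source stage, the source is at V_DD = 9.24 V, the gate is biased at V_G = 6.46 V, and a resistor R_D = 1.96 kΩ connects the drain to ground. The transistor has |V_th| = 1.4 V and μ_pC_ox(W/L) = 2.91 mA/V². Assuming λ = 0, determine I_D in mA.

I_D = 2.77 mA

V_SG = V_DD − V_G = 9.24 − 6.46 = 2.78 V, so V_ov = 2.78 − 1.4 = 1.38 V.
Assume saturation: I_D = ½ k_p V_ov² = 0.5 × 2.91 × 1.38² = 2.77 mA, giving V_SD = V_DD − I_D R_D = 9.24 − 2.77 × 1.96 = 3.81 V.
V_SD = 3.81 V ≥ V_ov = 1.38 V, confirming saturation.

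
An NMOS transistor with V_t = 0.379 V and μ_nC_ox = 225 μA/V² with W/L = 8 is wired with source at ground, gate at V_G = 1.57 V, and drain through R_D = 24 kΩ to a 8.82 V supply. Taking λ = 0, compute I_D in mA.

V_GS = V_G = 1.57 V, so V_ov = 1.57 − 0.379 = 1.19 V.
k_n = μ_nC_ox · (W/L) = 1.8 mA/V².
Assume saturation: I_D = ½ k_n V_ov² = 0.5 × 1.8 × 1.19² = 1.28 mA, giving V_DS = V_DD − I_D R_D = 8.82 − 1.28 × 24 = -21.8 V.
But -21.8 V < V_ov = 1.19 V, so the device is actually in triode.
In triode I_D = k_n[V_ov V_DS − ½ V_DS²] and I_D = (V_DD − V_DS)/R_D. Equating: 21.6 V_DS² − 52.45 V_DS + 8.82 = 0, giving V_DS = 0.182 V (the root below V_ov).
I_D = (8.82 − 0.182) / 24 = 0.36 mA.

I_D = 0.360 mA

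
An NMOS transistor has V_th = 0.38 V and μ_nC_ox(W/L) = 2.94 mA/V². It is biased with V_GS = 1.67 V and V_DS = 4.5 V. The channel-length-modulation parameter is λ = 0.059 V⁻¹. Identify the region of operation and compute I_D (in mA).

Saturation; I_D = 3.10 mA

V_ov = V_GS − V_th = 1.67 − 0.38 = 1.29 V.
Since V_DS = 4.5 V ≥ V_ov = 1.29 V, the device is in saturation.
I_D = ½ k_n V_ov² (1 + λ V_DS) = 0.5 × 2.94 × 1.29² × (1 + 0.059 × 4.5) = 3.1 mA.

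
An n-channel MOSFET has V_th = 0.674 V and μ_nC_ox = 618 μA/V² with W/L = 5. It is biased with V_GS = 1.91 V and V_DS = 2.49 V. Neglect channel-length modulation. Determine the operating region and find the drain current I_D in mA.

Saturation; I_D = 2.36 mA

k_n = μ_nC_ox · (W/L) = 3.09 mA/V².
V_ov = V_GS − V_th = 1.91 − 0.674 = 1.24 V.
Since V_DS = 2.49 V ≥ V_ov = 1.24 V, the device is in saturation.
I_D = ½ k_n V_ov² = 0.5 × 3.09 × 1.24² = 2.36 mA.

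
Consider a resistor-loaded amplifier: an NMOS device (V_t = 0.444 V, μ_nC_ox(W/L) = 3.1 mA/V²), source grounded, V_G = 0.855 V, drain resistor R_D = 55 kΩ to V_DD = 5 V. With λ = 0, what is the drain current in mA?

V_GS = V_G = 0.855 V, so V_ov = 0.855 − 0.444 = 0.411 V.
Assume saturation: I_D = ½ k_n V_ov² = 0.5 × 3.1 × 0.411² = 0.262 mA, giving V_DS = V_DD − I_D R_D = 5 − 0.262 × 55 = -9.4 V.
But -9.4 V < V_ov = 0.411 V, so the device is actually in triode.
In triode I_D = k_n[V_ov V_DS − ½ V_DS²] and I_D = (V_DD − V_DS)/R_D. Equating: 85.2 V_DS² − 71.08 V_DS + 5 = 0, giving V_DS = 0.0776 V (the root below V_ov).
I_D = (5 − 0.0776) / 55 = 0.0895 mA.

I_D = 0.0895 mA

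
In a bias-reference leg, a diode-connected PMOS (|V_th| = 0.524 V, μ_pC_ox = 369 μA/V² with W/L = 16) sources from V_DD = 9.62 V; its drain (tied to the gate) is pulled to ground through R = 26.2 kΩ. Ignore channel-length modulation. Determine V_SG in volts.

With gate tied to drain, V_SG = V_SD ≥ V_SG − |V_th|, so the device is in saturation.
k_p = μ_pC_ox · (W/L) = 5.904 mA/V².
KCL at the drain: ½ k_p (V_SG − |V_th|)² = (V_DD − V_SG)/R.
Let x = V_SG − 0.524. Then 77.3 x² + x − 9.096 = 0, giving x = 0.337 V (positive root), so V_SG = 0.861 V.
I_D = (V_DD − V_SG)/R = (9.62 − 0.861) / 26.2 = 0.334 mA.

V_SG = 0.861 V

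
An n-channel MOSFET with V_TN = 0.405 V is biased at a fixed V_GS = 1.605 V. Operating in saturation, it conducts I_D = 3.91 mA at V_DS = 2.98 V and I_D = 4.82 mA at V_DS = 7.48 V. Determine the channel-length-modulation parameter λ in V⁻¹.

With V_GS fixed, I_D ∝ (1 + λ V_DS) in saturation, so I_D2/I_D1 = (1 + λ V_DS2)/(1 + λ V_DS1).
4.82/3.91 = 1.233 = (1 + 7.48 λ)/(1 + 2.98 λ).
Solving: λ (I_D1 V_DS2 − I_D2 V_DS1) = I_D2 − I_D1, so λ = (4.82 − 3.91) / (3.91 × 7.48 − 4.82 × 2.98) = 0.91 / 14.9 = 0.0611 V⁻¹.

λ = 0.0611 V⁻¹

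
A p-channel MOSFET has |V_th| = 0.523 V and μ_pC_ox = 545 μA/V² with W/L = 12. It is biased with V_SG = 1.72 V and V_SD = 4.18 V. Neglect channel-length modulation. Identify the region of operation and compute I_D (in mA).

Saturation; I_D = 4.69 mA

k_p = μ_pC_ox · (W/L) = 6.54 mA/V².
V_ov = V_SG − |V_th| = 1.72 − 0.523 = 1.2 V.
Since V_SD = 4.18 V ≥ V_ov = 1.2 V, the device is in saturation.
I_D = ½ k_p V_ov² = 0.5 × 6.54 × 1.2² = 4.69 mA.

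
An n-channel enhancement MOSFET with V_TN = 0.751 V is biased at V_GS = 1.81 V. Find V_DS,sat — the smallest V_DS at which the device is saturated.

V_DS,sat = 1.06 V

The boundary between triode and saturation is V_DS = V_GS − V_TN = V_ov.
V_ov = 1.81 − 0.751 = 1.06 V.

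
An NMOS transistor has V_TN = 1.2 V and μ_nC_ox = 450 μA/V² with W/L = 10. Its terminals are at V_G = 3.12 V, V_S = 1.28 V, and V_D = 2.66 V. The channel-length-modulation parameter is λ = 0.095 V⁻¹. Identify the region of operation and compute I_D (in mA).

Saturation; I_D = 1.04 mA

V_GS = V_G − V_S = 3.12 − 1.28 = 1.84 V; V_DS = V_D − V_S = 2.66 − 1.28 = 1.38 V.
k_n = μ_nC_ox · (W/L) = 4.5 mA/V².
V_ov = V_GS − V_TN = 1.84 − 1.2 = 0.64 V.
Since V_DS = 1.38 V ≥ V_ov = 0.64 V, the device is in saturation.
I_D = ½ k_n V_ov² (1 + λ V_DS) = 0.5 × 4.5 × 0.64² × (1 + 0.095 × 1.38) = 1.04 mA.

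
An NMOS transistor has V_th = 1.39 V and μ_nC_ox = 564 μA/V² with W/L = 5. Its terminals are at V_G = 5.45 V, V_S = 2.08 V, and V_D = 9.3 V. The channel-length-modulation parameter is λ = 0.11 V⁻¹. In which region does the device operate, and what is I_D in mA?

V_GS = V_G − V_S = 5.45 − 2.08 = 3.37 V; V_DS = V_D − V_S = 9.3 − 2.08 = 7.22 V.
k_n = μ_nC_ox · (W/L) = 2.82 mA/V².
V_ov = V_GS − V_th = 3.37 − 1.39 = 1.98 V.
Since V_DS = 7.22 V ≥ V_ov = 1.98 V, the device is in saturation.
I_D = ½ k_n V_ov² (1 + λ V_DS) = 0.5 × 2.82 × 1.98² × (1 + 0.11 × 7.22) = 9.92 mA.

Saturation; I_D = 9.92 mA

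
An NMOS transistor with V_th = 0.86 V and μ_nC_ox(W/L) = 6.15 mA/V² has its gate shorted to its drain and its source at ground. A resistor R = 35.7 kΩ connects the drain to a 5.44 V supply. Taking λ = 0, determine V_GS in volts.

With gate tied to drain, V_GS = V_DS ≥ V_GS − V_th, so the device is in saturation.
KCL at the drain: ½ k_n (V_GS − V_th)² = (V_DD − V_GS)/R.
Let x = V_GS − 0.86. Then 110 x² + x − 4.58 = 0, giving x = 0.2 V (positive root), so V_GS = 1.06 V.
I_D = (V_DD − V_GS)/R = (5.44 − 1.06) / 35.7 = 0.123 mA.

V_GS = 1.06 V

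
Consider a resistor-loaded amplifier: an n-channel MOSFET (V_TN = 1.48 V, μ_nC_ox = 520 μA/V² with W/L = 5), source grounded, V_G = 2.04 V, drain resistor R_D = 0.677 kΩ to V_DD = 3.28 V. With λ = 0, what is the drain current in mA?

I_D = 0.408 mA

V_GS = V_G = 2.04 V, so V_ov = 2.04 − 1.48 = 0.56 V.
k_n = μ_nC_ox · (W/L) = 2.6 mA/V².
Assume saturation: I_D = ½ k_n V_ov² = 0.5 × 2.6 × 0.56² = 0.408 mA, giving V_DS = V_DD − I_D R_D = 3.28 − 0.408 × 0.677 = 3 V.
V_DS = 3 V ≥ V_ov = 0.56 V, confirming saturation.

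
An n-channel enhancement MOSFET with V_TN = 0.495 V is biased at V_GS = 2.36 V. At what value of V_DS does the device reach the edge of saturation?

V_DS,sat = 1.86 V

The boundary between triode and saturation is V_DS = V_GS − V_TN = V_ov.
V_ov = 2.36 − 0.495 = 1.86 V.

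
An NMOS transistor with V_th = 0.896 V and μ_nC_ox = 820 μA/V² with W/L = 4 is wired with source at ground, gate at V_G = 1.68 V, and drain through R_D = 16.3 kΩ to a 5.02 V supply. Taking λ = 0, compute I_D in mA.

I_D = 0.300 mA

V_GS = V_G = 1.68 V, so V_ov = 1.68 − 0.896 = 0.784 V.
k_n = μ_nC_ox · (W/L) = 3.28 mA/V².
Assume saturation: I_D = ½ k_n V_ov² = 0.5 × 3.28 × 0.784² = 1.01 mA, giving V_DS = V_DD − I_D R_D = 5.02 − 1.01 × 16.3 = -11.4 V.
But -11.4 V < V_ov = 0.784 V, so the device is actually in triode.
In triode I_D = k_n[V_ov V_DS − ½ V_DS²] and I_D = (V_DD − V_DS)/R_D. Equating: 26.7 V_DS² − 42.92 V_DS + 5.02 = 0, giving V_DS = 0.127 V (the root below V_ov).
I_D = (5.02 − 0.127) / 16.3 = 0.3 mA.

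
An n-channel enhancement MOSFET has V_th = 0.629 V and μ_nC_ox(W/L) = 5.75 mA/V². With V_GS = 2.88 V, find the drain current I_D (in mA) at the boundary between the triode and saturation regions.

At the boundary V_DS = V_ov = V_GS − V_th = 2.88 − 0.629 = 2.25 V.
I_D = ½ k_n V_ov² = 0.5 × 5.75 × 2.25² = 14.6 mA.

I_D = 14.6 mA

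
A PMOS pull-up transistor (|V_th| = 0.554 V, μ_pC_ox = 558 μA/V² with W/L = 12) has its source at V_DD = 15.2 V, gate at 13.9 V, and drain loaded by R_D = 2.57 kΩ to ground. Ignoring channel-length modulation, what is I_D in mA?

I_D = 1.86 mA

V_SG = V_DD − V_G = 15.2 − 13.9 = 1.3 V, so V_ov = 1.3 − 0.554 = 0.746 V.
k_p = μ_pC_ox · (W/L) = 6.696 mA/V².
Assume saturation: I_D = ½ k_p V_ov² = 0.5 × 6.696 × 0.746² = 1.86 mA, giving V_SD = V_DD − I_D R_D = 15.2 − 1.86 × 2.57 = 10.4 V.
V_SD = 10.4 V ≥ V_ov = 0.746 V, confirming saturation.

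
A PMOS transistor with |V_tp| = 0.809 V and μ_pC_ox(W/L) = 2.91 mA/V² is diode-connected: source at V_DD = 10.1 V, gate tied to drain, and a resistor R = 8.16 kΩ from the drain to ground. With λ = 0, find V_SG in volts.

With gate tied to drain, V_SG = V_SD ≥ V_SG − |V_tp|, so the device is in saturation.
KCL at the drain: ½ k_p (V_SG − |V_tp|)² = (V_DD − V_SG)/R.
Let x = V_SG − 0.809. Then 11.9 x² + x − 9.291 = 0, giving x = 0.844 V (positive root), so V_SG = 1.65 V.
I_D = (V_DD − V_SG)/R = (10.1 − 1.65) / 8.16 = 1.04 mA.

V_SG = 1.65 V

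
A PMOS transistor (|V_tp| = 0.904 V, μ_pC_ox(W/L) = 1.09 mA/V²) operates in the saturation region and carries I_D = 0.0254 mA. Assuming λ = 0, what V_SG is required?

V_SG = 1.12 V

In saturation I_D = ½ k_p (V_SG − |V_tp|)², so V_SG − |V_tp| = √(2 I_D / k_p) = √(2 × 0.0254 / 1.09) = 0.216 V.
V_SG = 0.904 + 0.216 = 1.12 V.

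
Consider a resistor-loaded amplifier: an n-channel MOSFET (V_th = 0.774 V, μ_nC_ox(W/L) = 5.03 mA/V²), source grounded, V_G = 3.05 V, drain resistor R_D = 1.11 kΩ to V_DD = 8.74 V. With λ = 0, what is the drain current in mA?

V_GS = V_G = 3.05 V, so V_ov = 3.05 − 0.774 = 2.28 V.
Assume saturation: I_D = ½ k_n V_ov² = 0.5 × 5.03 × 2.28² = 13 mA, giving V_DS = V_DD − I_D R_D = 8.74 − 13 × 1.11 = -5.72 V.
But -5.72 V < V_ov = 2.28 V, so the device is actually in triode.
In triode I_D = k_n[V_ov V_DS − ½ V_DS²] and I_D = (V_DD − V_DS)/R_D. Equating: 2.79 V_DS² − 13.71 V_DS + 8.74 = 0, giving V_DS = 0.753 V (the root below V_ov).
I_D = (8.74 − 0.753) / 1.11 = 7.2 mA.

I_D = 7.20 mA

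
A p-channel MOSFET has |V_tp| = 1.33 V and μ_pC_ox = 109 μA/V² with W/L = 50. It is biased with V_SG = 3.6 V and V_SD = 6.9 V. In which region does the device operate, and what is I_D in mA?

Saturation; I_D = 14.0 mA

k_p = μ_pC_ox · (W/L) = 5.45 mA/V².
V_ov = V_SG − |V_tp| = 3.6 − 1.33 = 2.27 V.
Since V_SD = 6.9 V ≥ V_ov = 2.27 V, the device is in saturation.
I_D = ½ k_p V_ov² = 0.5 × 5.45 × 2.27² = 14 mA.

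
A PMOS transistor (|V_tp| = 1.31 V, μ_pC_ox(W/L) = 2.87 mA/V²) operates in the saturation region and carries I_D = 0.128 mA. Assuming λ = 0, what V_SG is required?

V_SG = 1.61 V

In saturation I_D = ½ k_p (V_SG − |V_tp|)², so V_SG − |V_tp| = √(2 I_D / k_p) = √(2 × 0.128 / 2.87) = 0.299 V.
V_SG = 1.31 + 0.299 = 1.61 V.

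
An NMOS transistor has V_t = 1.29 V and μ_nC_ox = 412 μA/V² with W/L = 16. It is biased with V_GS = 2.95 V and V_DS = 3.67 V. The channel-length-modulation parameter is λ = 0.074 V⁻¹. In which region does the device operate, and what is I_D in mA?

k_n = μ_nC_ox · (W/L) = 6.592 mA/V².
V_ov = V_GS − V_t = 2.95 − 1.29 = 1.66 V.
Since V_DS = 3.67 V ≥ V_ov = 1.66 V, the device is in saturation.
I_D = ½ k_n V_ov² (1 + λ V_DS) = 0.5 × 6.592 × 1.66² × (1 + 0.074 × 3.67) = 11.5 mA.

Saturation; I_D = 11.5 mA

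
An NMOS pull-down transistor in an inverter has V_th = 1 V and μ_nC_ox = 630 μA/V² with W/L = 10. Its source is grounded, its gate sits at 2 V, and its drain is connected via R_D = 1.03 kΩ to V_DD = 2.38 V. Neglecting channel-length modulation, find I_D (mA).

V_GS = V_G = 2 V, so V_ov = 2 − 1 = 1 V.
k_n = μ_nC_ox · (W/L) = 6.3 mA/V².
Assume saturation: I_D = ½ k_n V_ov² = 0.5 × 6.3 × 1² = 3.15 mA, giving V_DS = V_DD − I_D R_D = 2.38 − 3.15 × 1.03 = -0.865 V.
But -0.865 V < V_ov = 1 V, so the device is actually in triode.
In triode I_D = k_n[V_ov V_DS − ½ V_DS²] and I_D = (V_DD − V_DS)/R_D. Equating: 3.24 V_DS² − 7.489 V_DS + 2.38 = 0, giving V_DS = 0.381 V (the root below V_ov).
I_D = (2.38 − 0.381) / 1.03 = 1.94 mA.

I_D = 1.94 mA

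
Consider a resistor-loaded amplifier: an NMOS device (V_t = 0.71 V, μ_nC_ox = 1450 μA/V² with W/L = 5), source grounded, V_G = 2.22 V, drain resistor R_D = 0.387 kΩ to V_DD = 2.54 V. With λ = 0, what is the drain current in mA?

I_D = 5.08 mA

V_GS = V_G = 2.22 V, so V_ov = 2.22 − 0.71 = 1.51 V.
k_n = μ_nC_ox · (W/L) = 7.25 mA/V².
Assume saturation: I_D = ½ k_n V_ov² = 0.5 × 7.25 × 1.51² = 8.27 mA, giving V_DS = V_DD − I_D R_D = 2.54 − 8.27 × 0.387 = -0.659 V.
But -0.659 V < V_ov = 1.51 V, so the device is actually in triode.
In triode I_D = k_n[V_ov V_DS − ½ V_DS²] and I_D = (V_DD − V_DS)/R_D. Equating: 1.4 V_DS² − 5.237 V_DS + 2.54 = 0, giving V_DS = 0.573 V (the root below V_ov).
I_D = (2.54 − 0.573) / 0.387 = 5.08 mA.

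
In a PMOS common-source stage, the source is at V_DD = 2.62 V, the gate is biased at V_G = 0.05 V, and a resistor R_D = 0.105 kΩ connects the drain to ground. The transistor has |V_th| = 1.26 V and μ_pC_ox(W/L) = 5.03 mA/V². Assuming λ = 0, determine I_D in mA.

V_SG = V_DD − V_G = 2.62 − 0.05 = 2.57 V, so V_ov = 2.57 − 1.26 = 1.31 V.
Assume saturation: I_D = ½ k_p V_ov² = 0.5 × 5.03 × 1.31² = 4.32 mA, giving V_SD = V_DD − I_D R_D = 2.62 − 4.32 × 0.105 = 2.17 V.
V_SD = 2.17 V ≥ V_ov = 1.31 V, confirming saturation.

I_D = 4.32 mA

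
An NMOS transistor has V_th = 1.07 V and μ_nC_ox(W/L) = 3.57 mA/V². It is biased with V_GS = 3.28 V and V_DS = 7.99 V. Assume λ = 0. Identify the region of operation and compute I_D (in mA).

Saturation; I_D = 8.72 mA

V_ov = V_GS − V_th = 3.28 − 1.07 = 2.21 V.
Since V_DS = 7.99 V ≥ V_ov = 2.21 V, the device is in saturation.
I_D = ½ k_n V_ov² = 0.5 × 3.57 × 2.21² = 8.72 mA.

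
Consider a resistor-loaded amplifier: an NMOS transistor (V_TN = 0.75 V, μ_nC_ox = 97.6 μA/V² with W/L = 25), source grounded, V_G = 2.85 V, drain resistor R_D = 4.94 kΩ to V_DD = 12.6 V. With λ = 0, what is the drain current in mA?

V_GS = V_G = 2.85 V, so V_ov = 2.85 − 0.75 = 2.1 V.
k_n = μ_nC_ox · (W/L) = 2.44 mA/V².
Assume saturation: I_D = ½ k_n V_ov² = 0.5 × 2.44 × 2.1² = 5.38 mA, giving V_DS = V_DD − I_D R_D = 12.6 − 5.38 × 4.94 = -14 V.
But -14 V < V_ov = 2.1 V, so the device is actually in triode.
In triode I_D = k_n[V_ov V_DS − ½ V_DS²] and I_D = (V_DD − V_DS)/R_D. Equating: 6.03 V_DS² − 26.31 V_DS + 12.6 = 0, giving V_DS = 0.548 V (the root below V_ov).
I_D = (12.6 − 0.548) / 4.94 = 2.44 mA.

I_D = 2.44 mA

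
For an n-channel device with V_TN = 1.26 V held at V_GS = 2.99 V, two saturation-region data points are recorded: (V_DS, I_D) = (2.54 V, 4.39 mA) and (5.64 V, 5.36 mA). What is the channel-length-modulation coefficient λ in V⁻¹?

With V_GS fixed, I_D ∝ (1 + λ V_DS) in saturation, so I_D2/I_D1 = (1 + λ V_DS2)/(1 + λ V_DS1).
5.36/4.39 = 1.221 = (1 + 5.64 λ)/(1 + 2.54 λ).
Solving: λ (I_D1 V_DS2 − I_D2 V_DS1) = I_D2 − I_D1, so λ = (5.36 − 4.39) / (4.39 × 5.64 − 5.36 × 2.54) = 0.97 / 11.1 = 0.087 V⁻¹.

λ = 0.0870 V⁻¹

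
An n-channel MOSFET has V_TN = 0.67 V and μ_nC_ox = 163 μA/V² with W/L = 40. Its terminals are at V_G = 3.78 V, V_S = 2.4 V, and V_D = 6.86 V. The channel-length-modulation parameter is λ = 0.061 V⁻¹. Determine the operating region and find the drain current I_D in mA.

Saturation; I_D = 2.09 mA

V_GS = V_G − V_S = 3.78 − 2.4 = 1.38 V; V_DS = V_D − V_S = 6.86 − 2.4 = 4.46 V.
k_n = μ_nC_ox · (W/L) = 6.52 mA/V².
V_ov = V_GS − V_TN = 1.38 − 0.67 = 0.71 V.
Since V_DS = 4.46 V ≥ V_ov = 0.71 V, the device is in saturation.
I_D = ½ k_n V_ov² (1 + λ V_DS) = 0.5 × 6.52 × 0.71² × (1 + 0.061 × 4.46) = 2.09 mA.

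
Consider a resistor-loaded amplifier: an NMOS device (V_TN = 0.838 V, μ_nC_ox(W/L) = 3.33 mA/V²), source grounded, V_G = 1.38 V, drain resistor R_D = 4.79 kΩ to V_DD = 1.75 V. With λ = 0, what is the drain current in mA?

V_GS = V_G = 1.38 V, so V_ov = 1.38 − 0.838 = 0.542 V.
Assume saturation: I_D = ½ k_n V_ov² = 0.5 × 3.33 × 0.542² = 0.489 mA, giving V_DS = V_DD − I_D R_D = 1.75 − 0.489 × 4.79 = -0.593 V.
But -0.593 V < V_ov = 0.542 V, so the device is actually in triode.
In triode I_D = k_n[V_ov V_DS − ½ V_DS²] and I_D = (V_DD − V_DS)/R_D. Equating: 7.98 V_DS² − 9.645 V_DS + 1.75 = 0, giving V_DS = 0.222 V (the root below V_ov).
I_D = (1.75 − 0.222) / 4.79 = 0.319 mA.

I_D = 0.319 mA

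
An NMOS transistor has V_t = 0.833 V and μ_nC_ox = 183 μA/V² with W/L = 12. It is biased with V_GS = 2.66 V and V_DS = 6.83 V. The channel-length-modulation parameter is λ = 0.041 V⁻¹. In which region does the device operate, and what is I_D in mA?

Saturation; I_D = 4.69 mA

k_n = μ_nC_ox · (W/L) = 2.196 mA/V².
V_ov = V_GS − V_t = 2.66 − 0.833 = 1.83 V.
Since V_DS = 6.83 V ≥ V_ov = 1.83 V, the device is in saturation.
I_D = ½ k_n V_ov² (1 + λ V_DS) = 0.5 × 2.196 × 1.83² × (1 + 0.041 × 6.83) = 4.69 mA.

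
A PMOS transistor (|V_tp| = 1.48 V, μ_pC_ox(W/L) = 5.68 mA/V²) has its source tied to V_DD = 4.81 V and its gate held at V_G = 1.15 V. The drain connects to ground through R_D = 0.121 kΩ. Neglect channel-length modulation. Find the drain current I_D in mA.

V_SG = V_DD − V_G = 4.81 − 1.15 = 3.66 V, so V_ov = 3.66 − 1.48 = 2.18 V.
Assume saturation: I_D = ½ k_p V_ov² = 0.5 × 5.68 × 2.18² = 13.5 mA, giving V_SD = V_DD − I_D R_D = 4.81 − 13.5 × 0.121 = 3.18 V.
V_SD = 3.18 V ≥ V_ov = 2.18 V, confirming saturation.

I_D = 13.5 mA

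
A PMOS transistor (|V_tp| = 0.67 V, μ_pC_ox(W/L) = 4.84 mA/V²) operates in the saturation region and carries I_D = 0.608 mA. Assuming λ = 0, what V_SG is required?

V_SG = 1.17 V

In saturation I_D = ½ k_p (V_SG − |V_tp|)², so V_SG − |V_tp| = √(2 I_D / k_p) = √(2 × 0.608 / 4.84) = 0.501 V.
V_SG = 0.67 + 0.501 = 1.17 V.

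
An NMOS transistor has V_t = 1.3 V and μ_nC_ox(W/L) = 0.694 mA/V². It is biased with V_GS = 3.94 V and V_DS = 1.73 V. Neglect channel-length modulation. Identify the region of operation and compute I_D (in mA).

Triode; I_D = 2.13 mA

V_ov = V_GS − V_t = 3.94 − 1.3 = 2.64 V.
Since V_DS = 1.73 V < V_ov = 2.64 V, the device is in the triode region.
I_D = k_n [V_ov · V_DS − ½ V_DS²] = 0.694 × [2.64 × 1.73 − 0.5 × 1.73²] = 2.13 mA.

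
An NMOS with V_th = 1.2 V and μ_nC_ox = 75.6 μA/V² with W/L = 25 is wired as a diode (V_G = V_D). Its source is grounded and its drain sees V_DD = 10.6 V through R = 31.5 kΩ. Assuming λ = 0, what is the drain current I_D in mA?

With gate tied to drain, V_GS = V_DS ≥ V_GS − V_th, so the device is in saturation.
k_n = μ_nC_ox · (W/L) = 1.89 mA/V².
KCL at the drain: ½ k_n (V_GS − V_th)² = (V_DD − V_GS)/R.
Let x = V_GS − 1.2. Then 29.8 x² + x − 9.4 = 0, giving x = 0.545 V (positive root), so V_GS = 1.75 V.
I_D = (V_DD − V_GS)/R = (10.6 − 1.75) / 31.5 = 0.281 mA.

I_D = 0.281 mA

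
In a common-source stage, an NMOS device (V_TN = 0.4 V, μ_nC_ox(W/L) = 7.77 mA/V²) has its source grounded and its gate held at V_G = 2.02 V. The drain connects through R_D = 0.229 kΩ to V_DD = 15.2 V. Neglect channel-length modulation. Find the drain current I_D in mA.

I_D = 10.2 mA

V_GS = V_G = 2.02 V, so V_ov = 2.02 − 0.4 = 1.62 V.
Assume saturation: I_D = ½ k_n V_ov² = 0.5 × 7.77 × 1.62² = 10.2 mA, giving V_DS = V_DD − I_D R_D = 15.2 − 10.2 × 0.229 = 12.9 V.
V_DS = 12.9 V ≥ V_ov = 1.62 V, confirming saturation.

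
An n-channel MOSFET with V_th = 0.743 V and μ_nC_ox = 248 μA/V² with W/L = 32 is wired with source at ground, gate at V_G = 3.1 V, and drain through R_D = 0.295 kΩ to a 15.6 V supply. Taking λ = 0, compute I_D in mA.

I_D = 22.0 mA

V_GS = V_G = 3.1 V, so V_ov = 3.1 − 0.743 = 2.36 V.
k_n = μ_nC_ox · (W/L) = 7.936 mA/V².
Assume saturation: I_D = ½ k_n V_ov² = 0.5 × 7.936 × 2.36² = 22 mA, giving V_DS = V_DD − I_D R_D = 15.6 − 22 × 0.295 = 9.1 V.
V_DS = 9.1 V ≥ V_ov = 2.36 V, confirming saturation.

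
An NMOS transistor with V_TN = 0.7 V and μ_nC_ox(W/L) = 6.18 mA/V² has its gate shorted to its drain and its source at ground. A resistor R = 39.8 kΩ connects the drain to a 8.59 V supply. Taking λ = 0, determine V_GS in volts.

With gate tied to drain, V_GS = V_DS ≥ V_GS − V_TN, so the device is in saturation.
KCL at the drain: ½ k_n (V_GS − V_TN)² = (V_DD − V_GS)/R.
Let x = V_GS − 0.7. Then 123 x² + x − 7.89 = 0, giving x = 0.249 V (positive root), so V_GS = 0.949 V.
I_D = (V_DD − V_GS)/R = (8.59 − 0.949) / 39.8 = 0.192 mA.

V_GS = 0.949 V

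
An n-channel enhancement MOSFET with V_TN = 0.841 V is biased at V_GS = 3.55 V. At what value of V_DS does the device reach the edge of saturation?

The boundary between triode and saturation is V_DS = V_GS − V_TN = V_ov.
V_ov = 3.55 − 0.841 = 2.71 V.

V_DS,sat = 2.71 V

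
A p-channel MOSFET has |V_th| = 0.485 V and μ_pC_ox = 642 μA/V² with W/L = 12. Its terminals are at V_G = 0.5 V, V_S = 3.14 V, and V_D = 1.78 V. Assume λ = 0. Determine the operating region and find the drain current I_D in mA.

V_SG = V_S − V_G = 3.14 − 0.5 = 2.64 V; V_SD = V_S − V_D = 3.14 − 1.78 = 1.36 V.
k_p = μ_pC_ox · (W/L) = 7.704 mA/V².
V_ov = V_SG − |V_th| = 2.64 − 0.485 = 2.16 V.
Since V_SD = 1.36 V < V_ov = 2.16 V, the device is in the triode region.
I_D = k_p [V_ov · V_SD − ½ V_SD²] = 7.704 × [2.16 × 1.36 − 0.5 × 1.36²] = 15.5 mA.

Triode; I_D = 15.5 mA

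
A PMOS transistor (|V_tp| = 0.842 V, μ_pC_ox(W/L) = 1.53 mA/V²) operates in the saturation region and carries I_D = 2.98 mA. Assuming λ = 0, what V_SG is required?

In saturation I_D = ½ k_p (V_SG − |V_tp|)², so V_SG − |V_tp| = √(2 I_D / k_p) = √(2 × 2.98 / 1.53) = 1.97 V.
V_SG = 0.842 + 1.97 = 2.82 V.

V_SG = 2.82 V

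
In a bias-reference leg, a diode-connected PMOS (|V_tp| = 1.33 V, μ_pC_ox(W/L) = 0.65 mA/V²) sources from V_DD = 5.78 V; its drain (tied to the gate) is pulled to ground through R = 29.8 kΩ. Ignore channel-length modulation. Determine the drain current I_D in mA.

I_D = 0.128 mA

With gate tied to drain, V_SG = V_SD ≥ V_SG − |V_tp|, so the device is in saturation.
KCL at the drain: ½ k_p (V_SG − |V_tp|)² = (V_DD − V_SG)/R.
Let x = V_SG − 1.33. Then 9.69 x² + x − 4.45 = 0, giving x = 0.628 V (positive root), so V_SG = 1.96 V.
I_D = (V_DD − V_SG)/R = (5.78 − 1.96) / 29.8 = 0.128 mA.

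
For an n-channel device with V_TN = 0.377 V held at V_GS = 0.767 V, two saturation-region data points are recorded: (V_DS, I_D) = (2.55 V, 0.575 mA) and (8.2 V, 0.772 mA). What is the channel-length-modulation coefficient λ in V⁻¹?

λ = 0.0717 V⁻¹

With V_GS fixed, I_D ∝ (1 + λ V_DS) in saturation, so I_D2/I_D1 = (1 + λ V_DS2)/(1 + λ V_DS1).
0.772/0.575 = 1.343 = (1 + 8.2 λ)/(1 + 2.55 λ).
Solving: λ (I_D1 V_DS2 − I_D2 V_DS1) = I_D2 − I_D1, so λ = (0.772 − 0.575) / (0.575 × 8.2 − 0.772 × 2.55) = 0.197 / 2.75 = 0.0717 V⁻¹.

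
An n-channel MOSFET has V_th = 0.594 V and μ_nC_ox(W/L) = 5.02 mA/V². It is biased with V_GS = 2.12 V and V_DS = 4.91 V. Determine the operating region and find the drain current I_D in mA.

V_ov = V_GS − V_th = 2.12 − 0.594 = 1.53 V.
Since V_DS = 4.91 V ≥ V_ov = 1.53 V, the device is in saturation.
I_D = ½ k_n V_ov² = 0.5 × 5.02 × 1.53² = 5.84 mA.

Saturation; I_D = 5.84 mA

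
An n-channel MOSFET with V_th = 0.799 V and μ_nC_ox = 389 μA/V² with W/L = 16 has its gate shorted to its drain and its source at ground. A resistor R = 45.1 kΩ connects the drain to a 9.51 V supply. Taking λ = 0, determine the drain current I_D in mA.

With gate tied to drain, V_GS = V_DS ≥ V_GS − V_th, so the device is in saturation.
k_n = μ_nC_ox · (W/L) = 6.224 mA/V².
KCL at the drain: ½ k_n (V_GS − V_th)² = (V_DD − V_GS)/R.
Let x = V_GS − 0.799. Then 140 x² + x − 8.711 = 0, giving x = 0.246 V (positive root), so V_GS = 1.04 V.
I_D = (V_DD − V_GS)/R = (9.51 − 1.04) / 45.1 = 0.188 mA.

I_D = 0.188 mA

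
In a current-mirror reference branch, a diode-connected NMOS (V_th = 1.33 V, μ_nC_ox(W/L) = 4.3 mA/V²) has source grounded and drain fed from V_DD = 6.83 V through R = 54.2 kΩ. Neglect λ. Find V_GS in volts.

V_GS = 1.54 V

With gate tied to drain, V_GS = V_DS ≥ V_GS − V_th, so the device is in saturation.
KCL at the drain: ½ k_n (V_GS − V_th)² = (V_DD − V_GS)/R.
Let x = V_GS − 1.33. Then 117 x² + x − 5.5 = 0, giving x = 0.213 V (positive root), so V_GS = 1.54 V.
I_D = (V_DD − V_GS)/R = (6.83 − 1.54) / 54.2 = 0.0975 mA.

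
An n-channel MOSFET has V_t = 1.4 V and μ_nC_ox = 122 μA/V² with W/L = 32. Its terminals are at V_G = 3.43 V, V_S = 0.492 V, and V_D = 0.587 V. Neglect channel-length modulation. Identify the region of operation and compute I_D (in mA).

V_GS = V_G − V_S = 3.43 − 0.492 = 2.94 V; V_DS = V_D − V_S = 0.587 − 0.492 = 0.095 V.
k_n = μ_nC_ox · (W/L) = 3.904 mA/V².
V_ov = V_GS − V_t = 2.94 − 1.4 = 1.54 V.
Since V_DS = 0.095 V < V_ov = 1.54 V, the device is in the triode region.
I_D = k_n [V_ov · V_DS − ½ V_DS²] = 3.904 × [1.54 × 0.095 − 0.5 × 0.095²] = 0.553 mA.

Triode; I_D = 0.553 mA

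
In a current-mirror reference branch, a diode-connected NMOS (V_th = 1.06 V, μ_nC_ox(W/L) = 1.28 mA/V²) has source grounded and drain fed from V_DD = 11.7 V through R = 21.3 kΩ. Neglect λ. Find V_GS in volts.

With gate tied to drain, V_GS = V_DS ≥ V_GS − V_th, so the device is in saturation.
KCL at the drain: ½ k_n (V_GS − V_th)² = (V_DD − V_GS)/R.
Let x = V_GS − 1.06. Then 13.6 x² + x − 10.64 = 0, giving x = 0.848 V (positive root), so V_GS = 1.91 V.
I_D = (V_DD − V_GS)/R = (11.7 − 1.91) / 21.3 = 0.46 mA.

V_GS = 1.91 V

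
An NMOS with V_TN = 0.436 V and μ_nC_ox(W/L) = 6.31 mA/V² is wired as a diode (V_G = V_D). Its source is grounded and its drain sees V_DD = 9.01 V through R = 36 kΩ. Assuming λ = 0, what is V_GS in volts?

V_GS = 0.706 V

With gate tied to drain, V_GS = V_DS ≥ V_GS − V_TN, so the device is in saturation.
KCL at the drain: ½ k_n (V_GS − V_TN)² = (V_DD − V_GS)/R.
Let x = V_GS − 0.436. Then 114 x² + x − 8.574 = 0, giving x = 0.27 V (positive root), so V_GS = 0.706 V.
I_D = (V_DD − V_GS)/R = (9.01 − 0.706) / 36 = 0.231 mA.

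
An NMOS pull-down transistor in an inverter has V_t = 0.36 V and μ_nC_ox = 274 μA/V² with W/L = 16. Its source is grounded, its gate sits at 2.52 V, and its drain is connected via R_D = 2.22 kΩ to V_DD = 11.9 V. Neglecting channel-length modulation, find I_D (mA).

I_D = 5.08 mA

V_GS = V_G = 2.52 V, so V_ov = 2.52 − 0.36 = 2.16 V.
k_n = μ_nC_ox · (W/L) = 4.384 mA/V².
Assume saturation: I_D = ½ k_n V_ov² = 0.5 × 4.384 × 2.16² = 10.2 mA, giving V_DS = V_DD − I_D R_D = 11.9 − 10.2 × 2.22 = -10.8 V.
But -10.8 V < V_ov = 2.16 V, so the device is actually in triode.
In triode I_D = k_n[V_ov V_DS − ½ V_DS²] and I_D = (V_DD − V_DS)/R_D. Equating: 4.87 V_DS² − 22.02 V_DS + 11.9 = 0, giving V_DS = 0.627 V (the root below V_ov).
I_D = (11.9 − 0.627) / 2.22 = 5.08 mA.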